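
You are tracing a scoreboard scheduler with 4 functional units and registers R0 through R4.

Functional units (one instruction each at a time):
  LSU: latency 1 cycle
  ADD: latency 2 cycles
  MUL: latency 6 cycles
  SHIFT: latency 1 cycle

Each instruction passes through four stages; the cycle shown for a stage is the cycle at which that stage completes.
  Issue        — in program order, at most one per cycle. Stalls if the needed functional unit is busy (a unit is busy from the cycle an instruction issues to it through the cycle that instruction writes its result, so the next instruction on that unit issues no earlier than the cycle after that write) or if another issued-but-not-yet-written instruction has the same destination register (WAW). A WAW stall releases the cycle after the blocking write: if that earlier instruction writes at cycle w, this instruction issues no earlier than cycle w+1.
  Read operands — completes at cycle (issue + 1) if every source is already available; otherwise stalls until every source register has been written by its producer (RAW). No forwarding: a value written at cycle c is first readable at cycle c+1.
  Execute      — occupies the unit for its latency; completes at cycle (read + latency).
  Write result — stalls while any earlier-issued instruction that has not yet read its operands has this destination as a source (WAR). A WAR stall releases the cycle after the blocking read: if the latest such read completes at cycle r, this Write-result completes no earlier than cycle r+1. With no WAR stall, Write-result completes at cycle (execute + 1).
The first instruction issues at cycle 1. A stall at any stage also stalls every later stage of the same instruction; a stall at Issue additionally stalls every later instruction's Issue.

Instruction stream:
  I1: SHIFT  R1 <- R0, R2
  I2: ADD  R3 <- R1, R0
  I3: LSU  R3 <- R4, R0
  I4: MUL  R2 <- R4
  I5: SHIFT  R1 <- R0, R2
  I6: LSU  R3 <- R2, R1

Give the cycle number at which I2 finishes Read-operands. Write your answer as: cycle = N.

[I1] 1/2/3/4
[I2] 2/5/7/8  (RAW R1: wait I1 write@4)
[I3] 9/10/11/12  (WAW R3: wait I2 write@8)
[I4] 10/11/17/18
[I5] 11/19/20/21  (RAW R2: wait I4 write@18)
[I6] 13/22/23/24  (struct: LSU busy until I3 writes@12; RAW R1: wait I5 write@21)

cycle = 5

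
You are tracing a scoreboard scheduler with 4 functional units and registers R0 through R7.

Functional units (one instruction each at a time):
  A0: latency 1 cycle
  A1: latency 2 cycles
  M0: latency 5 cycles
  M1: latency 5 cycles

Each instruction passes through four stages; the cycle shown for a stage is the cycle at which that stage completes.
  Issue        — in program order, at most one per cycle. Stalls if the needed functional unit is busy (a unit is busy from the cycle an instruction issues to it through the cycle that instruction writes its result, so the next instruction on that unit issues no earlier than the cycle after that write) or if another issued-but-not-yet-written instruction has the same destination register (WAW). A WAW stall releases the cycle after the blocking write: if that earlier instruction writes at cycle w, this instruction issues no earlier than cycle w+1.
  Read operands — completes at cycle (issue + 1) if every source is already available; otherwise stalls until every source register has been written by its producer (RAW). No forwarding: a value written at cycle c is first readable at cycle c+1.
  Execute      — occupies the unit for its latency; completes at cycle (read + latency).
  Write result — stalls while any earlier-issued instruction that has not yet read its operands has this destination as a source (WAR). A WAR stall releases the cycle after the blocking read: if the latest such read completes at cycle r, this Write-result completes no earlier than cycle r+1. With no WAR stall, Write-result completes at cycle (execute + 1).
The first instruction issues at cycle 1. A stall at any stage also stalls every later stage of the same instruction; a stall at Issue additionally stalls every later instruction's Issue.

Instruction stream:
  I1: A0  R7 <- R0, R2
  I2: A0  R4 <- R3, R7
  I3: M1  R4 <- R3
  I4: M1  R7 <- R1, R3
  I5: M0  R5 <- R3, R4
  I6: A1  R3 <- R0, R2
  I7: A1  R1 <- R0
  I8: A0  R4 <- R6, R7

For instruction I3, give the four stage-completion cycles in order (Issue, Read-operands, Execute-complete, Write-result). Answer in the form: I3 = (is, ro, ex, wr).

c1: I1 dispatched to A0
c2: I1 operands ready
c3: I1 complete
c4: R7←I1
c5: I2 dispatched to A0
c6: I2 operands ready
c7: I2 complete
c8: R4←I2
c9: I3 dispatched to M1
c10: I3 operands ready
c15: I3 complete
c16: R4←I3
c17: I4 dispatched to M1
c18: I4 operands ready | I5 dispatched to M0
c19: I5 operands ready | I6 dispatched to A1
c20: I6 operands ready
c22: I6 complete
c23: I4 complete | R3←I6
c24: R7←I4 | I5 complete | I7 dispatched to A1
c25: R5←I5 | I7 operands ready | I8 dispatched to A0
c26: I8 operands ready
c27: I7 complete | I8 complete
c28: R1←I7 | R4←I8

I3 = (9, 10, 15, 16)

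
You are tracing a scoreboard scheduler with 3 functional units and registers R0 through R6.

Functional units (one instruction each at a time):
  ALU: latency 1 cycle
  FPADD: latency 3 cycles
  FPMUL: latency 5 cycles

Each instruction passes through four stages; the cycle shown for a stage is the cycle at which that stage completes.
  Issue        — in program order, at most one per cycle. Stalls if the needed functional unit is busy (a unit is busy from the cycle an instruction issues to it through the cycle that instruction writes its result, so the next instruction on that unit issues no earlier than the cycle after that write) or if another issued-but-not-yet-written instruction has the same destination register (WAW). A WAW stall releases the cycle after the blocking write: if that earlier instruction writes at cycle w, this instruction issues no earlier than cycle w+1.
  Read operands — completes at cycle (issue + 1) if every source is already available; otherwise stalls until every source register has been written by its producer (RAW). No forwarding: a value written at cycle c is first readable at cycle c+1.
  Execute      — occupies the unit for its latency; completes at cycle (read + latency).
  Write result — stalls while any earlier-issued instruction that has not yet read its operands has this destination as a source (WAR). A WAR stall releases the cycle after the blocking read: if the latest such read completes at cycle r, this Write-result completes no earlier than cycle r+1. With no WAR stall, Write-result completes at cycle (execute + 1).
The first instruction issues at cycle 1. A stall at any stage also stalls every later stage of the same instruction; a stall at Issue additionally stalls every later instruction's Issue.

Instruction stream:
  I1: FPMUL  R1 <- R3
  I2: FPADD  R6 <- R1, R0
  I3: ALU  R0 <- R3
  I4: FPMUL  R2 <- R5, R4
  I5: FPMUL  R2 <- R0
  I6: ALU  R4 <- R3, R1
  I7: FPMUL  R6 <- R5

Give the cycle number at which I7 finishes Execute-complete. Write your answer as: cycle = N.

cycle = 31

I1 -> (1, 2, 7, 8)
I2 -> (2, 9, 12, 13)  // RAW R1: wait I1 write@8
I3 -> (3, 4, 5, 10)  // WAR R0: wait I2 read@9
I4 -> (9, 10, 15, 16)  // struct: FPMUL busy until I1 writes@8
I5 -> (17, 18, 23, 24)  // struct: FPMUL busy until I4 writes@16
I6 -> (18, 19, 20, 21)
I7 -> (25, 26, 31, 32)  // struct: FPMUL busy until I5 writes@24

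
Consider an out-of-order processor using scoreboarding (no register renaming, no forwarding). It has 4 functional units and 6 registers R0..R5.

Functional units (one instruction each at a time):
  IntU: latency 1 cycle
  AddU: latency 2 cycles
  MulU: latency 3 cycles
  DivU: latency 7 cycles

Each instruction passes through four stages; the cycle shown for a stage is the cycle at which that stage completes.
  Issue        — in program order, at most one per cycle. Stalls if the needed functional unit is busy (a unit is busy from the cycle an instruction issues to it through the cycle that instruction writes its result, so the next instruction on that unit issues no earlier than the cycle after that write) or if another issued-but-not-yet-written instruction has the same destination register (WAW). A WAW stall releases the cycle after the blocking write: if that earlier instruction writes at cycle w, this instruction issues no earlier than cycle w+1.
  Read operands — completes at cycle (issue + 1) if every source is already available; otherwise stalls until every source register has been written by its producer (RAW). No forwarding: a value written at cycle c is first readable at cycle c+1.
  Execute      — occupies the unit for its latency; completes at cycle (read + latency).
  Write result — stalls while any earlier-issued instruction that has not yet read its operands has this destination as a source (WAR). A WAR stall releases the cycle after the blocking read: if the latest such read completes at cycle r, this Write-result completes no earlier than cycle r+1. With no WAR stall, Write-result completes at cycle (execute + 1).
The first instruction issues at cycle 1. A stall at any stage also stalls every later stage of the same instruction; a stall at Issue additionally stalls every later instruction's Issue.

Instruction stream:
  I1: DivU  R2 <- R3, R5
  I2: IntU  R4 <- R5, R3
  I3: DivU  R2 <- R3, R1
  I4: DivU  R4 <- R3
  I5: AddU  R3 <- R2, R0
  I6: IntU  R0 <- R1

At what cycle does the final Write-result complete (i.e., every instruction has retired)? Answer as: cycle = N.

[1] I1 dispatched to DivU
[2] I1 operands ready | I2 dispatched to IntU
[3] I2 operands ready
[4] I2 complete
[5] R4←I2
[9] I1 complete
[10] R2←I1
[11] I3 dispatched to DivU
[12] I3 operands ready
[19] I3 complete
[20] R2←I3
[21] I4 dispatched to DivU
[22] I4 operands ready | I5 dispatched to AddU
[23] I5 operands ready | I6 dispatched to IntU
[24] I6 operands ready
[25] I5 complete | I6 complete
[26] R3←I5 | R0←I6
[29] I4 complete
[30] R4←I4

cycle = 30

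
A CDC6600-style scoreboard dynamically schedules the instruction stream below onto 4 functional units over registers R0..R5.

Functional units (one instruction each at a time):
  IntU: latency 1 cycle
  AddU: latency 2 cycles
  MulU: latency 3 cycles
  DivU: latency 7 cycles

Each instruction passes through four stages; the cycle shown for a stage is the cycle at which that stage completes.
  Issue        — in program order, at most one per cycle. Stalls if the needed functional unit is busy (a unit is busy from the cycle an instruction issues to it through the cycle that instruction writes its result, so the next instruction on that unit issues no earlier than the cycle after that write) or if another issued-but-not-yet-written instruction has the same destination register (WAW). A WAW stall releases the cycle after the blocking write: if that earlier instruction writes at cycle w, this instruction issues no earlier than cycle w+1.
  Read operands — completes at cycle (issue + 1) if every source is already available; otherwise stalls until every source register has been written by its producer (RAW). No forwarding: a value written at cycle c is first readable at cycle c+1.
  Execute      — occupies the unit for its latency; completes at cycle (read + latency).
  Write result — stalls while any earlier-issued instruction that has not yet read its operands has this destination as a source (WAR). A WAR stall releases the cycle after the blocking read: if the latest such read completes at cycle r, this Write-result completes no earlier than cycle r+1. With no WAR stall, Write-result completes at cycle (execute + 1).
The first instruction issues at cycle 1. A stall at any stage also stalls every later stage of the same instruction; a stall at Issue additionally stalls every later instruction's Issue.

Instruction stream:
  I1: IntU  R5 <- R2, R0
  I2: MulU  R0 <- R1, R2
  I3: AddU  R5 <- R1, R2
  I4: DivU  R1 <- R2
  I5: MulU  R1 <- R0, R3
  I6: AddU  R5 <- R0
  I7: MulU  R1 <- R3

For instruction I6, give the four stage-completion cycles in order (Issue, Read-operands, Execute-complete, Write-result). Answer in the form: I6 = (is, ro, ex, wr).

I6 = (17, 18, 20, 21)

I1  is:1  ro:2  ex:3  wr:4
I2  is:2  ro:3  ex:6  wr:7
I3  is:5  ro:6  ex:8  wr:9  — WAW R5: wait I1 write@4
I4  is:6  ro:7  ex:14  wr:15
I5  is:16  ro:17  ex:20  wr:21  — WAW R1: wait I4 write@15
I6  is:17  ro:18  ex:20  wr:21
I7  is:22  ro:23  ex:26  wr:27  — struct: MulU busy until I5 writes@21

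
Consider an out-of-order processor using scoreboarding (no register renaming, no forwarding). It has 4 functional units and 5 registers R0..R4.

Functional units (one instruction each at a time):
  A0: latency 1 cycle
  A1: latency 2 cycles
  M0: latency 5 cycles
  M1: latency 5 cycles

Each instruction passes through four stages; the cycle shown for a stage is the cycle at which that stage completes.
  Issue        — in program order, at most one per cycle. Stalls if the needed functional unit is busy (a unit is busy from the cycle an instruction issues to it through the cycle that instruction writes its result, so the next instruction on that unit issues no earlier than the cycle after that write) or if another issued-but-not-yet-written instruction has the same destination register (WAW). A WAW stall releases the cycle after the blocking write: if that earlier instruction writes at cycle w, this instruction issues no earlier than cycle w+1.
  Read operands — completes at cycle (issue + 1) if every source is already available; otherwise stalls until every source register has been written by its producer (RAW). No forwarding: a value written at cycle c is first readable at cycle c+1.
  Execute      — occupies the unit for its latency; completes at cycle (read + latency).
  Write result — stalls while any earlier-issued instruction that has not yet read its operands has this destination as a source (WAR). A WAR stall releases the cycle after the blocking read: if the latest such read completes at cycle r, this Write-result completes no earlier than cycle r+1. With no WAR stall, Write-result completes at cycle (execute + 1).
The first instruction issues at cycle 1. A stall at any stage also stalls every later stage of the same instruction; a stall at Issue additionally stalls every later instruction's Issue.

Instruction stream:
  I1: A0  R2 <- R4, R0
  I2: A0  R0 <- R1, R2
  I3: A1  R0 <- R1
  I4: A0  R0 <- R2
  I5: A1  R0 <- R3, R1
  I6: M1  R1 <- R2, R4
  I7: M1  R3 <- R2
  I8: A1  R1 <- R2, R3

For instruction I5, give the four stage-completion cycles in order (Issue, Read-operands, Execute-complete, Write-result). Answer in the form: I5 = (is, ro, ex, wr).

I5 = (18, 19, 21, 22)

1) issue 1, read 2, done 3, write 4
2) issue 5, read 6, done 7, write 8  <struct: A0 busy until I1 writes@4>
3) issue 9, read 10, done 12, write 13  <WAW R0: wait I2 write@8>
4) issue 14, read 15, done 16, write 17  <WAW R0: wait I3 write@13>
5) issue 18, read 19, done 21, write 22  <WAW R0: wait I4 write@17>
6) issue 19, read 20, done 25, write 26
7) issue 27, read 28, done 33, write 34  <struct: M1 busy until I6 writes@26>
8) issue 28, read 35, done 37, write 38  <RAW R3: wait I7 write@34>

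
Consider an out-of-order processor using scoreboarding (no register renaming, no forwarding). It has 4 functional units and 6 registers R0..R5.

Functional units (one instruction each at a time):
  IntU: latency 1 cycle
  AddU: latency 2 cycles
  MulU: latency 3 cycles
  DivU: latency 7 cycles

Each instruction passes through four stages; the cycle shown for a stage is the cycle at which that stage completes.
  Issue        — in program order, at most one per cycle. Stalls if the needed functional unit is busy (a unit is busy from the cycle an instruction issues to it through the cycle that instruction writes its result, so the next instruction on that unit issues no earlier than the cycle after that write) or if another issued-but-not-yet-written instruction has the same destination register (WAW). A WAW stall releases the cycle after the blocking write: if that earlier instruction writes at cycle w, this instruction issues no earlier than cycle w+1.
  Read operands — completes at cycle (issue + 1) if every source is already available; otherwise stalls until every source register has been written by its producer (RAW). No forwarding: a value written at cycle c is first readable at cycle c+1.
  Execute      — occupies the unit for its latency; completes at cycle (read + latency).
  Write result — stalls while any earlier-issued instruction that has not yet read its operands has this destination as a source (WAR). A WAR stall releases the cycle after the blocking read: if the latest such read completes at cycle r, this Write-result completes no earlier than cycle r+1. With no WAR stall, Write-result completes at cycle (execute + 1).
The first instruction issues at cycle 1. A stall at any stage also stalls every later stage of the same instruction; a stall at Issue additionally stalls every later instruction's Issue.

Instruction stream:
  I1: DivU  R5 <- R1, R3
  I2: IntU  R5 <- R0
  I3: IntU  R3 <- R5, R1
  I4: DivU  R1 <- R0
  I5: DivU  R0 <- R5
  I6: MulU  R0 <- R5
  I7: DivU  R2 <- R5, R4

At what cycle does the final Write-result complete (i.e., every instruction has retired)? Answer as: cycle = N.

  I1 | 1 | 2 | 9 | 10
  I2 | 11 | 12 | 13 | 14   WAW R5: wait I1 write@10
  I3 | 15 | 16 | 17 | 18   struct: IntU busy until I2 writes@14
  I4 | 16 | 17 | 24 | 25
  I5 | 26 | 27 | 34 | 35   struct: DivU busy until I4 writes@25
  I6 | 36 | 37 | 40 | 41   WAW R0: wait I5 write@35
  I7 | 37 | 38 | 45 | 46

cycle = 46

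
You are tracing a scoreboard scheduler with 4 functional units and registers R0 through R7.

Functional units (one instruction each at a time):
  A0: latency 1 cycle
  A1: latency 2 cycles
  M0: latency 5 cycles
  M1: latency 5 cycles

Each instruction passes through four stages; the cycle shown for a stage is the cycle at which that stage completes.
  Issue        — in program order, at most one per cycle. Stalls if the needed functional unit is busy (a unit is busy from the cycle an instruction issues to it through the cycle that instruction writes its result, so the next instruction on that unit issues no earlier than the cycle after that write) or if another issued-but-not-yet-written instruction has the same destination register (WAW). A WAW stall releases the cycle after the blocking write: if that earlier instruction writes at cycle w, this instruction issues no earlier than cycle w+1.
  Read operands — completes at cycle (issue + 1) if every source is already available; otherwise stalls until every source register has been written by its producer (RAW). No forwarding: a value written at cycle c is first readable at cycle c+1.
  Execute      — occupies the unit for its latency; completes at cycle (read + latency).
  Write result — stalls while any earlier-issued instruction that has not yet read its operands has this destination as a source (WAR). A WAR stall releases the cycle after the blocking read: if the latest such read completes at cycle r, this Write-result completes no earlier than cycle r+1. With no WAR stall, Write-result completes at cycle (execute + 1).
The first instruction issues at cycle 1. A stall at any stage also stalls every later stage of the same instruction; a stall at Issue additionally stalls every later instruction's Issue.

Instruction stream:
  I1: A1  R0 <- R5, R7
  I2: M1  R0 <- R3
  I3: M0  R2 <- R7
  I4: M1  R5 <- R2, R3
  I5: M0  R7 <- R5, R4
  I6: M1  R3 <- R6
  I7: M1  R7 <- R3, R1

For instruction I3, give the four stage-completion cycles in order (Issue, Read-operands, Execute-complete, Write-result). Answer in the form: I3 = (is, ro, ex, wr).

I3 = (7, 8, 13, 14)

[I1] 1/2/4/5
[I2] 6/7/12/13  (WAW R0: wait I1 write@5)
[I3] 7/8/13/14
[I4] 14/15/20/21  (struct: M1 busy until I2 writes@13)
[I5] 15/22/27/28  (RAW R5: wait I4 write@21)
[I6] 22/23/28/29  (struct: M1 busy until I4 writes@21)
[I7] 30/31/36/37  (struct: M1 busy until I6 writes@29)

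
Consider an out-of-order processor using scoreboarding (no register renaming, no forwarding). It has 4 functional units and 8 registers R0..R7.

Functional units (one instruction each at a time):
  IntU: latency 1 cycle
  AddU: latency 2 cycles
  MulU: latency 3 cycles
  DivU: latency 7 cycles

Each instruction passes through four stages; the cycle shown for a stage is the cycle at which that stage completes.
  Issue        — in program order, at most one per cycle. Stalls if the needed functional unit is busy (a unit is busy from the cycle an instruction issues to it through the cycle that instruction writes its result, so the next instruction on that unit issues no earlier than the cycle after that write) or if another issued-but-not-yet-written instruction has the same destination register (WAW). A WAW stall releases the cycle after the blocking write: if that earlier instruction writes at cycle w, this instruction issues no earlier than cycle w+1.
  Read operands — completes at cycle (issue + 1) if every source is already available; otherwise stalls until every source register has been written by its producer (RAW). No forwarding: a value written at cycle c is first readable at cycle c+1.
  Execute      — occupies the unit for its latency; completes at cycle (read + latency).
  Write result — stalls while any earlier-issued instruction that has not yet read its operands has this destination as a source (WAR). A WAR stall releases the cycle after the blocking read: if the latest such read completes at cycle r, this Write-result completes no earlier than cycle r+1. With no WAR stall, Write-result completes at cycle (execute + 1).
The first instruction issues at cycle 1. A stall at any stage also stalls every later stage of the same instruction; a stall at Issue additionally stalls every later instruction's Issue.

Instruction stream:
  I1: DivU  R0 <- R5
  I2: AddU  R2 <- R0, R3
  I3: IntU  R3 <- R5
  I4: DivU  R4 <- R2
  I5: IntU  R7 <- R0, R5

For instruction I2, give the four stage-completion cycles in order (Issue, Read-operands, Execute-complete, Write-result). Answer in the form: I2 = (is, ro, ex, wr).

I2 = (2, 11, 13, 14)

I1: IS=1 RO=2 EX=9 WR=10
I2: IS=2 RO=11 EX=13 WR=14  [RAW R0: wait I1 write@10]
I3: IS=3 RO=4 EX=5 WR=12  [WAR R3: wait I2 read@11]
I4: IS=11 RO=15 EX=22 WR=23  [struct: DivU busy until I1 writes@10; RAW R2: wait I2 write@14]
I5: IS=13 RO=14 EX=15 WR=16  [struct: IntU busy until I3 writes@12]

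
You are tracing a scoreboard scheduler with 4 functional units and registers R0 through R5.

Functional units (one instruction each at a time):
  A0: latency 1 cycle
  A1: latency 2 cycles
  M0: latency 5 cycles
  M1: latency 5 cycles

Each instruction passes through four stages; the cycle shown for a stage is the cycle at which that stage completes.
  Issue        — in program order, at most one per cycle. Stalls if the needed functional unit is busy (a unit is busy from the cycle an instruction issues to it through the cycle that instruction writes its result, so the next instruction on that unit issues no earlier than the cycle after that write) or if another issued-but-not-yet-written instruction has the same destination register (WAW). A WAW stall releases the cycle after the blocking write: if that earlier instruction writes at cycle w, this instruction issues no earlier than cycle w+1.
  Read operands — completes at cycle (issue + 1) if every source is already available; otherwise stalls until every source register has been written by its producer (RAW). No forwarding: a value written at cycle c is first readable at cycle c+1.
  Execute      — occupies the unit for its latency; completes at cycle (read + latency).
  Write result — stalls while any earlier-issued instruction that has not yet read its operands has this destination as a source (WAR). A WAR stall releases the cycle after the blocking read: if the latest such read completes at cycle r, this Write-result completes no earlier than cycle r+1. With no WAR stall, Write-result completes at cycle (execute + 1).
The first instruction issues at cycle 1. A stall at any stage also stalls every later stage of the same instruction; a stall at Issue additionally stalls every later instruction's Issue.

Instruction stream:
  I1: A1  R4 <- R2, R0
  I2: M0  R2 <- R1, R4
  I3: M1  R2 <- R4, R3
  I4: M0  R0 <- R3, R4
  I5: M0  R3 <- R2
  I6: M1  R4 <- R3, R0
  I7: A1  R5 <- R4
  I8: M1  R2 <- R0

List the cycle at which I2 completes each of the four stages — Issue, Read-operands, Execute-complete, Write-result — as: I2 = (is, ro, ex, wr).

I1  is:1  ro:2  ex:4  wr:5
I2  is:2  ro:6  ex:11  wr:12  — RAW R4: wait I1 write@5
I3  is:13  ro:14  ex:19  wr:20  — WAW R2: wait I2 write@12
I4  is:14  ro:15  ex:20  wr:21
I5  is:22  ro:23  ex:28  wr:29  — struct: M0 busy until I4 writes@21
I6  is:23  ro:30  ex:35  wr:36  — RAW R3: wait I5 write@29
I7  is:24  ro:37  ex:39  wr:40  — RAW R4: wait I6 write@36
I8  is:37  ro:38  ex:43  wr:44  — struct: M1 busy until I6 writes@36

I2 = (2, 6, 11, 12)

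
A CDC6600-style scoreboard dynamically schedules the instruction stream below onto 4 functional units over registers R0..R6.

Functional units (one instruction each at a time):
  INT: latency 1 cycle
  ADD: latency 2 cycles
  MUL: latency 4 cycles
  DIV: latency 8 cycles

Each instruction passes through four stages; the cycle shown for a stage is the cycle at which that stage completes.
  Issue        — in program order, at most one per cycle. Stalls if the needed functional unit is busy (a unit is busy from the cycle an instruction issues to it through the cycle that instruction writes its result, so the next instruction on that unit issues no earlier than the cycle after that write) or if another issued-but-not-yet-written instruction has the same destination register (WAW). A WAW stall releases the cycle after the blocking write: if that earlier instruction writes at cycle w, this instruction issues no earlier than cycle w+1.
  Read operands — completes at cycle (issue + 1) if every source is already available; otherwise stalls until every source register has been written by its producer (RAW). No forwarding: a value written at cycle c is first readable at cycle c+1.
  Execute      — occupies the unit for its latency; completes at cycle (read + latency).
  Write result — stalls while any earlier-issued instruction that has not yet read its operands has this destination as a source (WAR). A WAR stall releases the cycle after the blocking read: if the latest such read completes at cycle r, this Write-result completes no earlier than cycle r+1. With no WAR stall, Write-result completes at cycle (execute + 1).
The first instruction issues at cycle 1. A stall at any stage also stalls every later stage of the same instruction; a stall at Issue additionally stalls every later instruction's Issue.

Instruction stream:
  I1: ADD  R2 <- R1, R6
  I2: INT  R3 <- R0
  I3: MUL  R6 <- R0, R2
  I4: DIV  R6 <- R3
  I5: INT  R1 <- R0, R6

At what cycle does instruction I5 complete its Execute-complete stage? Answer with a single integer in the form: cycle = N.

[1] issue I1 (ADD)
[2] I1 read-ops | issue I2 (INT)
[3] I2 read-ops | issue I3 (MUL)
[4] I1 finished on ADD | I2 finished on INT
[5] I1→R2 | I2→R3
[6] I3 read-ops
[10] I3 finished on MUL
[11] I3→R6
[12] issue I4 (DIV)
[13] I4 read-ops | issue I5 (INT)
[21] I4 finished on DIV
[22] I4→R6
[23] I5 read-ops
[24] I5 finished on INT
[25] I5→R1

cycle = 24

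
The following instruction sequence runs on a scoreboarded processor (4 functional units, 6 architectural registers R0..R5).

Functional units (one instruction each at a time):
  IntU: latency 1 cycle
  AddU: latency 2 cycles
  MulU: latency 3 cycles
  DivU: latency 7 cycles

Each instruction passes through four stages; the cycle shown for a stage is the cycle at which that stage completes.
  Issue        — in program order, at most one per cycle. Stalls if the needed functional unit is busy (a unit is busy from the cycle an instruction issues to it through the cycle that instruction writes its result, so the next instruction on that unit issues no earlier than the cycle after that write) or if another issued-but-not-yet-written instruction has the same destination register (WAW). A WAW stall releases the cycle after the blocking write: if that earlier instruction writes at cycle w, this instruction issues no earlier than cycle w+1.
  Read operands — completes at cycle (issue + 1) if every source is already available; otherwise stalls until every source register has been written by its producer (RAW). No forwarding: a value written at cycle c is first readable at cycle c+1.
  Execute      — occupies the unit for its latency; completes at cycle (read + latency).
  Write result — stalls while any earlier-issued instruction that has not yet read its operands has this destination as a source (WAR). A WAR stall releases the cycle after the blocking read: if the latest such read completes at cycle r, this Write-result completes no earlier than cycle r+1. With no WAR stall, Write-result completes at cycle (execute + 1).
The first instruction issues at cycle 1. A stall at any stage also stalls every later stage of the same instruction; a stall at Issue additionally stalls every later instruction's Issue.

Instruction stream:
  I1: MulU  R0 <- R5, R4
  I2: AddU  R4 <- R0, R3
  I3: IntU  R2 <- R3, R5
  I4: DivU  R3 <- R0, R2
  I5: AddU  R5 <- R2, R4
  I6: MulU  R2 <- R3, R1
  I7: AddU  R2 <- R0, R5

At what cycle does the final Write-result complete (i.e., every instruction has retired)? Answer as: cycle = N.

cycle = 25

cycle 1: I1→MulU
cycle 2: I1 RO; I2→AddU
cycle 3: I3→IntU
cycle 4: I3 RO; I4→DivU
cycle 5: I1 EX; I3 EX
cycle 6: I1 WR R0; I3 WR R2
cycle 7: I2 RO; I4 RO
cycle 9: I2 EX
cycle 10: I2 WR R4
cycle 11: I5→AddU
cycle 12: I5 RO; I6→MulU
cycle 14: I4 EX; I5 EX
cycle 15: I4 WR R3; I5 WR R5
cycle 16: I6 RO
cycle 19: I6 EX
cycle 20: I6 WR R2
cycle 21: I7→AddU
cycle 22: I7 RO
cycle 24: I7 EX
cycle 25: I7 WR R2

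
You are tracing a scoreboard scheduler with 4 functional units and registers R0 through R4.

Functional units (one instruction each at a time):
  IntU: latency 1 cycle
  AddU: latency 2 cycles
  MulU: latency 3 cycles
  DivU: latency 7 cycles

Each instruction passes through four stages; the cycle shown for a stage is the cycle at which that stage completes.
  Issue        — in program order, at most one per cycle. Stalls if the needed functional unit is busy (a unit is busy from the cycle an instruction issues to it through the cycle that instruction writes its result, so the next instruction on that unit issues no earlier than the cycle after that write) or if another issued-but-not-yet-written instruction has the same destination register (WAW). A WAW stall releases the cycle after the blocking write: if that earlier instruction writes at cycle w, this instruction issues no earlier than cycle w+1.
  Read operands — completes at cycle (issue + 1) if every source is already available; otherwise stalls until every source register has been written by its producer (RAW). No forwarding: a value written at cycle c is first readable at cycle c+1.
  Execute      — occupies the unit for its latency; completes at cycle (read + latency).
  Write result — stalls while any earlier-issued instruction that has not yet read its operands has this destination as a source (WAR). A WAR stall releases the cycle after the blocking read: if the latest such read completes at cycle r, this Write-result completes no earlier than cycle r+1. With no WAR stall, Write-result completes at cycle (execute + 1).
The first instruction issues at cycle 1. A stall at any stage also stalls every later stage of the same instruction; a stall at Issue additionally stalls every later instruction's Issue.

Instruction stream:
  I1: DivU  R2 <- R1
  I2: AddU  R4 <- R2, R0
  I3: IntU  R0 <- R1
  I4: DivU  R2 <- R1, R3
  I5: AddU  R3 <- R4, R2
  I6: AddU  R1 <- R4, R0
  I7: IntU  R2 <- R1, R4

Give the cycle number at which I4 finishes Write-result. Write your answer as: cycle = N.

cycle = 20

t=1  I1→DivU
t=2  I1 RO · I2→AddU
t=3  I3→IntU
t=4  I3 RO
t=5  I3 EX
t=9  I1 EX
t=10  I1 WR R2
t=11  I2 RO · I4→DivU
t=12  I3 WR R0 · I4 RO
t=13  I2 EX
t=14  I2 WR R4
t=15  I5→AddU
t=19  I4 EX
t=20  I4 WR R2
t=21  I5 RO
t=23  I5 EX
t=24  I5 WR R3
t=25  I6→AddU
t=26  I6 RO · I7→IntU
t=28  I6 EX
t=29  I6 WR R1
t=30  I7 RO
t=31  I7 EX
t=32  I7 WR R2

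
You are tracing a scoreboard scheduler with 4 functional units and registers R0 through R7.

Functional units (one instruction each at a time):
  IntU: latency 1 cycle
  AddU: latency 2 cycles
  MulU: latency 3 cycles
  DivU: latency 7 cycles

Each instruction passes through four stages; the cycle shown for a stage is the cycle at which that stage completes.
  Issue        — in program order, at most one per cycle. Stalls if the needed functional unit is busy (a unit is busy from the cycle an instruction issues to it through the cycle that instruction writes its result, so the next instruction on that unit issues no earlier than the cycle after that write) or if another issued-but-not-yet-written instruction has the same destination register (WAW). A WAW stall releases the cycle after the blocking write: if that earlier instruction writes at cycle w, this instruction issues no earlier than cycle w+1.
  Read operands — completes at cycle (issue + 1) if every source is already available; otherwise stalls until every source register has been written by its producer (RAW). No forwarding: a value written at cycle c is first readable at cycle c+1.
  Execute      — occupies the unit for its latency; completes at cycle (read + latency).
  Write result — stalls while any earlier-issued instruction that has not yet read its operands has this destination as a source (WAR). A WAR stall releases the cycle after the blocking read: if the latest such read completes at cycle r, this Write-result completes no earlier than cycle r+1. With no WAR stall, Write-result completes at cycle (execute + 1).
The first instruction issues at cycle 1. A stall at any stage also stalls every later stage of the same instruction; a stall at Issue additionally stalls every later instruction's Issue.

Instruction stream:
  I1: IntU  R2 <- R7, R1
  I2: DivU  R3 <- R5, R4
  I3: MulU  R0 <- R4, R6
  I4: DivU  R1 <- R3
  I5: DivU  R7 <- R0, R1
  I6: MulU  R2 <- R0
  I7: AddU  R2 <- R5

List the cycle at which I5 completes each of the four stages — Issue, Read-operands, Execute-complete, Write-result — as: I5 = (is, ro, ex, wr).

I5 = (22, 23, 30, 31)

cycle 1: I1→IntU
cycle 2: I1 RO · I2→DivU
cycle 3: I1 EX · I2 RO · I3→MulU
cycle 4: I1 WR R2 · I3 RO
cycle 7: I3 EX
cycle 8: I3 WR R0
cycle 10: I2 EX
cycle 11: I2 WR R3
cycle 12: I4→DivU
cycle 13: I4 RO
cycle 20: I4 EX
cycle 21: I4 WR R1
cycle 22: I5→DivU
cycle 23: I5 RO · I6→MulU
cycle 24: I6 RO
cycle 27: I6 EX
cycle 28: I6 WR R2
cycle 29: I7→AddU
cycle 30: I5 EX · I7 RO
cycle 31: I5 WR R7
cycle 32: I7 EX
cycle 33: I7 WR R2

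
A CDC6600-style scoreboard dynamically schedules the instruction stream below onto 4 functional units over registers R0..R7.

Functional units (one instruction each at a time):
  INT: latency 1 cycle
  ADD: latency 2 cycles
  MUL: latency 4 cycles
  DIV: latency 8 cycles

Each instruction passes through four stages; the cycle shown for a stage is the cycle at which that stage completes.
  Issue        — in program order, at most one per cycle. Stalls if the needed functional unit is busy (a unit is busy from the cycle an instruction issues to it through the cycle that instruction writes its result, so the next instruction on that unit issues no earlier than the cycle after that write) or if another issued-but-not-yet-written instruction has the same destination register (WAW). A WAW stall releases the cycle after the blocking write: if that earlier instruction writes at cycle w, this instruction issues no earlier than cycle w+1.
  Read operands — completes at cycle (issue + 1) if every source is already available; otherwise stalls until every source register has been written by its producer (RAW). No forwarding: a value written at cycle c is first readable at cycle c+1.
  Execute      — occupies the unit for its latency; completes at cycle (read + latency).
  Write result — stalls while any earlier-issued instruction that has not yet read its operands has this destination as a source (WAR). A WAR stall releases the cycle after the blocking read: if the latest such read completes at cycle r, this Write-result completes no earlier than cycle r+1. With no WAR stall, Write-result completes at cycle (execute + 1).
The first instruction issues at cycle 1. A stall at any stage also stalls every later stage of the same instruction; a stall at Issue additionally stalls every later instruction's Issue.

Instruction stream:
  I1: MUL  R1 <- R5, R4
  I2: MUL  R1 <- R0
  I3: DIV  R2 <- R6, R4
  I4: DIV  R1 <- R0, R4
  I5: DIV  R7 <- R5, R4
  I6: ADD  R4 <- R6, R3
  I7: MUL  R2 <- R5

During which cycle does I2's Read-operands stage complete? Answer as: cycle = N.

cycle = 9

1) issue 1, read 2, done 6, write 7
2) issue 8, read 9, done 13, write 14  <struct: MUL busy until I1 writes@7>
3) issue 9, read 10, done 18, write 19
4) issue 20, read 21, done 29, write 30  <struct: DIV busy until I3 writes@19>
5) issue 31, read 32, done 40, write 41  <struct: DIV busy until I4 writes@30>
6) issue 32, read 33, done 35, write 36
7) issue 33, read 34, done 38, write 39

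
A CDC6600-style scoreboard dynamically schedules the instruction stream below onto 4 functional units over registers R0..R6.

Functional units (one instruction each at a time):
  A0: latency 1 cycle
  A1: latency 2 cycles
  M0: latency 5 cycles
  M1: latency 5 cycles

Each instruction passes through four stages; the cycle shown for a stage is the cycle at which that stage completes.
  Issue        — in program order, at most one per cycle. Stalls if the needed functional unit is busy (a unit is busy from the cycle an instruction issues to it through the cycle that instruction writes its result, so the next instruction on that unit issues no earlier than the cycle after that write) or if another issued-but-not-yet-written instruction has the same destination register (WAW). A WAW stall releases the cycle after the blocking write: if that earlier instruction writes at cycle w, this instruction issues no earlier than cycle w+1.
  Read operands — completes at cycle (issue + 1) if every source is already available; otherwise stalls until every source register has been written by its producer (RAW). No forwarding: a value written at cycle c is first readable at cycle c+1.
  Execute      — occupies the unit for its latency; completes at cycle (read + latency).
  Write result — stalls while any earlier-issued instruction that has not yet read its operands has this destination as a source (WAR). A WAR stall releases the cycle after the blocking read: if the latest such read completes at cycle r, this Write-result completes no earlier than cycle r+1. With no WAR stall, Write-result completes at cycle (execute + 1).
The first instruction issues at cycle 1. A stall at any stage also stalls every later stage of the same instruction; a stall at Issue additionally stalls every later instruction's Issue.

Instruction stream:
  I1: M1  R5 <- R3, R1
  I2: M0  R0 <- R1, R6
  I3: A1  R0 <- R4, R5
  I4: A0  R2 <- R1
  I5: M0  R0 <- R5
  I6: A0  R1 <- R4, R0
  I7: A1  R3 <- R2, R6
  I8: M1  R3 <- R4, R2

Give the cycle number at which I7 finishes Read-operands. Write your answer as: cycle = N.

1) issue 1, read 2, done 7, write 8
2) issue 2, read 3, done 8, write 9
3) issue 10, read 11, done 13, write 14  <WAW R0: wait I2 write@9>
4) issue 11, read 12, done 13, write 14
5) issue 15, read 16, done 21, write 22  <WAW R0: wait I3 write@14>
6) issue 16, read 23, done 24, write 25  <RAW R0: wait I5 write@22>
7) issue 17, read 18, done 20, write 21
8) issue 22, read 23, done 28, write 29  <WAW R3: wait I7 write@21>

cycle = 18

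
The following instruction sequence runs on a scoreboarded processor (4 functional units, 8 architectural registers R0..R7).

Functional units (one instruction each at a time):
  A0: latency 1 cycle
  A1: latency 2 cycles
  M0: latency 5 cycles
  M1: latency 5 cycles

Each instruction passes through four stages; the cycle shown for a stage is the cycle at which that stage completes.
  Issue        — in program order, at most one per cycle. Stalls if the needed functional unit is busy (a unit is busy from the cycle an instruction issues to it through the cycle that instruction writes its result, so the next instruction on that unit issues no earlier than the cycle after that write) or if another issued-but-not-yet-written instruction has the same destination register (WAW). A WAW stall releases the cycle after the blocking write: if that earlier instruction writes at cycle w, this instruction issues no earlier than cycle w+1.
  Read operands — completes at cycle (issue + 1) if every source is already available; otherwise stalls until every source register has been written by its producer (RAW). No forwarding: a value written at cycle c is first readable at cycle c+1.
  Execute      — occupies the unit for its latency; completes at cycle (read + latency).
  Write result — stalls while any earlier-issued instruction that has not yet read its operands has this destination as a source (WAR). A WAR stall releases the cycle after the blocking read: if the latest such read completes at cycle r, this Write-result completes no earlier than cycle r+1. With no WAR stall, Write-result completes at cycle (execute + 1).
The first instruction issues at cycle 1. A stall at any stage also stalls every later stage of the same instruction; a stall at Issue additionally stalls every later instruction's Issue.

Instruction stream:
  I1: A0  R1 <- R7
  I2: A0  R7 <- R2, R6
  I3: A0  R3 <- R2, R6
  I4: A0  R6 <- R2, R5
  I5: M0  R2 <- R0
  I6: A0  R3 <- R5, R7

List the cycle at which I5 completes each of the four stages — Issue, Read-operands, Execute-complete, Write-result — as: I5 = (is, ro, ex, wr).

I5 = (14, 15, 20, 21)

t=1  I1→A0
t=2  I1 RO
t=3  I1 EX
t=4  I1 WR R1
t=5  I2→A0
t=6  I2 RO
t=7  I2 EX
t=8  I2 WR R7
t=9  I3→A0
t=10  I3 RO
t=11  I3 EX
t=12  I3 WR R3
t=13  I4→A0
t=14  I4 RO, I5→M0
t=15  I4 EX, I5 RO
t=16  I4 WR R6
t=17  I6→A0
t=18  I6 RO
t=19  I6 EX
t=20  I5 EX, I6 WR R3
t=21  I5 WR R2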